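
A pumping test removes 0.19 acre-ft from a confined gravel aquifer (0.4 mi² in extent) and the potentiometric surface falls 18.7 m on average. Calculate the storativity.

S ≈ 1.2 × 10^-5

A = 0.4 mi² = 1.036 × 10^6 m²
ΔV = 0.19 acre-ft = 234.4 m³
S = ΔV / (A × Δh) = 234.4 m³ / (1.036 × 10^6 m² × 18.7 m) = 1.21 × 10^-5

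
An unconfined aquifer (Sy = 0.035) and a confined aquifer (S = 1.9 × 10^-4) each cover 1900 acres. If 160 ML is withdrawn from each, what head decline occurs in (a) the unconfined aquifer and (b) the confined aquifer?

Δh_u ≈ 0.595 m; Δh_c ≈ 110 m

A = 1900 acres = 7.689 × 10^6 m²
ΔV = 160 ML = 1.6 × 10^5 m³
Unconfined: Δh_u = ΔV/(Sy·A) = 1.6 × 10^5/(0.035 × 7.689 × 10^6) = 0.5945 m
Confined: Δh_c = ΔV/(S·A) = 1.6 × 10^5/(1.9 × 10^-4 × 7.689 × 10^6) = 109.5 m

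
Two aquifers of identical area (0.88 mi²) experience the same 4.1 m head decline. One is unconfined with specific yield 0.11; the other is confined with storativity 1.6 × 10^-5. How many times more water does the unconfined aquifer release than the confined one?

ΔV_u / ΔV_c ≈ 6880

A = 0.88 mi² = 2.279 × 10^6 m²
Unconfined: ΔV_u = Sy × A × Δh = 0.11 × 2.279 × 10^6 × 4.1 = 1.028 × 10^6 m³
Confined: ΔV_c = S × A × Δh = 1.6 × 10^-5 × 2.279 × 10^6 × 4.1 = 149.5 m³
Ratio = ΔV_u / ΔV_c = Sy / S = 0.11 / 1.6 × 10^-5 = 6875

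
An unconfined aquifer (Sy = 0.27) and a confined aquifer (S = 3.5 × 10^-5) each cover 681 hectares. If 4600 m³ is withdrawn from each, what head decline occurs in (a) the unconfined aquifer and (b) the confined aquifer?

A = 681 hectares = 6.81 × 10^6 m²
Unconfined: Δh_u = ΔV/(Sy·A) = 4600/(0.27 × 6.81 × 10^6) = 0.002502 m
Confined: Δh_c = ΔV/(S·A) = 4600/(3.5 × 10^-5 × 6.81 × 10^6) = 19.3 m

Δh_u ≈ 0.0025 m; Δh_c ≈ 19.3 m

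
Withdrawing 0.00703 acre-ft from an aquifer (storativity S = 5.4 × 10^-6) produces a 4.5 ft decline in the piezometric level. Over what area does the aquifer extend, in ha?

Δh = 4.5 ft = 1.372 m
ΔV = 0.00703 acre-ft = 8.671 m³
A = ΔV / (S × Δh) = 8.671 / (5.4 × 10^-6 × 1.372) = 1.171 × 10^6 m²
A = 1.171 × 10^6 m² = 117.1 ha

A ≈ 117 ha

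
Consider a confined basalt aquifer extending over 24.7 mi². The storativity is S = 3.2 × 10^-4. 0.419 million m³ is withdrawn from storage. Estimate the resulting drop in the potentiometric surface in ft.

A = 24.7 mi² = 6.397 × 10^7 m²
ΔV = 0.419 million m³ = 4.19 × 10^5 m³
Δh = ΔV / (S × A) = 4.19 × 10^5 m³ / (3.2 × 10^-4 × 6.397 × 10^7 m²) = 20.47 m
Δh = 20.47 m = 67.15 ft

Δh ≈ 67.2 ft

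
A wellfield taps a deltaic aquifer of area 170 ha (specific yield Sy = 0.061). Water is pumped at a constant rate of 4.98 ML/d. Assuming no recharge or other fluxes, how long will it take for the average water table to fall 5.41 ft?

A = 170 ha = 1.7 × 10^6 m²
Δh = 5.41 ft = 1.649 m
ΔV = Sy × A × Δh = 0.061 × 1.7 × 10^6 × 1.649 = 1.71 × 10^5 m³
Q = 4.98 ML/d = 4980 m³/d
t = ΔV / Q = 1.71 × 10^5 m³ / 4980 m³/d = 34.34 d

t ≈ 34.3 days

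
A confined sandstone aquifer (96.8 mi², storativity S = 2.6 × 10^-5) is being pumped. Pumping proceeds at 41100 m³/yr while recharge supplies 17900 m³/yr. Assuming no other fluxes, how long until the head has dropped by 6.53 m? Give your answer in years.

t ≈ 1.83 years

A = 96.8 mi² = 2.507 × 10^8 m²
ΔV = S × A × Δh = 2.6 × 10^-5 × 2.507 × 10^8 × 6.53 = 42570 m³
Net withdrawal = 41100 − 17900 = 23200 m³/yr = 63.56 m³/d
t = ΔV / Q = 42570 m³ / 63.56 m³/d = 669.7 d
t = 669.7 d ≈ 1.835 years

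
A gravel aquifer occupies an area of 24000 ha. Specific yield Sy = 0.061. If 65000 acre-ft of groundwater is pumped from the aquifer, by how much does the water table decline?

Δh ≈ 5.48 m

A = 24000 ha = 2.4 × 10^8 m²
ΔV = 65000 acre-ft = 8.018 × 10^7 m³
Δh = ΔV / (Sy × A) = 8.018 × 10^7 m³ / (0.061 × 2.4 × 10^8 m²) = 5.477 m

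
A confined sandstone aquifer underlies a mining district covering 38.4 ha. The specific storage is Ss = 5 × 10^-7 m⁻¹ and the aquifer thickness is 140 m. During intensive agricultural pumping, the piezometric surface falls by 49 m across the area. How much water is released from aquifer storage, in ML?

ΔV ≈ 1.32 ML

S = Ss × b = 5 × 10^-7 m⁻¹ × 140 m = 7 × 10^-5
A = 38.4 ha = 3.84 × 10^5 m²
ΔV = S × A × Δh = 7 × 10^-5 × 3.84 × 10^5 m² × 49 m = 1317 m³
ΔV = 1317 m³ = 1.317 ML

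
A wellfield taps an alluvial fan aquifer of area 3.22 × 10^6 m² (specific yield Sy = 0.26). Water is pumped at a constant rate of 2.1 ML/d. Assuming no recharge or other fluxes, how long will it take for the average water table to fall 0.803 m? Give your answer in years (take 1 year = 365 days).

ΔV = Sy × A × Δh = 0.26 × 3.22 × 10^6 × 0.803 = 6.723 × 10^5 m³
Q = 2.1 ML/d = 2100 m³/d
t = ΔV / Q = 6.723 × 10^5 m³ / 2100 m³/d = 320.1 d
t = 320.1 d ≈ 0.8771 years

t ≈ 0.877 years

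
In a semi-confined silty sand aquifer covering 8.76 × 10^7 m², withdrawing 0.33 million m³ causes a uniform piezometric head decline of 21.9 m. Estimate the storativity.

S ≈ 1.7 × 10^-4

ΔV = 0.33 million m³ = 3.3 × 10^5 m³
S = ΔV / (A × Δh) = 3.3 × 10^5 m³ / (8.76 × 10^7 m² × 21.9 m) = 1.72 × 10^-4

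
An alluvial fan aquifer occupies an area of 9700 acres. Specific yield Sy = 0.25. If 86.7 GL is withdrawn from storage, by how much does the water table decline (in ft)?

A = 9700 acres = 3.925 × 10^7 m²
ΔV = 86.7 GL = 8.67 × 10^7 m³
Δh = ΔV / (Sy × A) = 8.67 × 10^7 m³ / (0.25 × 3.925 × 10^7 m²) = 8.835 m
Δh = 8.835 m = 28.99 ft

Δh ≈ 29 ft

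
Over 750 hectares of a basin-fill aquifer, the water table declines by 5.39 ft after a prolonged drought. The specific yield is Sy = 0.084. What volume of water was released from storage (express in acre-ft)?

A = 750 hectares = 7.5 × 10^6 m²
Δh = 5.39 ft = 1.643 m
ΔV = Sy × A × Δh = 0.084 × 7.5 × 10^6 m² × 1.643 m = 1.035 × 10^6 m³
ΔV = 1.035 × 10^6 m³ = 839.1 acre-ft

ΔV ≈ 839 acre-ft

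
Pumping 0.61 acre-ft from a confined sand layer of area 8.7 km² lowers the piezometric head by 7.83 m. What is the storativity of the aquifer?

A = 8.7 km² = 8.7 × 10^6 m²
ΔV = 0.61 acre-ft = 752.4 m³
S = ΔV / (A × Δh) = 752.4 m³ / (8.7 × 10^6 m² × 7.83 m) = 1.105 × 10^-5

S ≈ 1.1 × 10^-5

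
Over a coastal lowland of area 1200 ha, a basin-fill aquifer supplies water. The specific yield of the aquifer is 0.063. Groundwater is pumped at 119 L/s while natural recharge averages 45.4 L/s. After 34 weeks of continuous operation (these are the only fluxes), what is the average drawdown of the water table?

Δh ≈ 2 m

A = 1200 ha = 1.2 × 10^7 m²
Net abstraction = 119 − 45.4 = 73.6 L/s
Q_net = 73.6 L/s = 6359 m³/d
t = 34 weeks = 238 d
ΔV = Q × t = 6359 m³/d × 238 d = 1.513 × 10^6 m³
Δh = ΔV / (Sy × A) = 1.513 × 10^6 / (0.063 × 1.2 × 10^7) = 2.002 m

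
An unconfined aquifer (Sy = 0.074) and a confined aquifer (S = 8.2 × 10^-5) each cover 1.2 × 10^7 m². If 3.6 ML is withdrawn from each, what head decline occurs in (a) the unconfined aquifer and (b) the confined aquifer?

Δh_u ≈ 0.00405 m; Δh_c ≈ 3.66 m

ΔV = 3.6 ML = 3600 m³
Unconfined: Δh_u = ΔV/(Sy·A) = 3600/(0.074 × 1.2 × 10^7) = 0.004054 m
Confined: Δh_c = ΔV/(S·A) = 3600/(8.2 × 10^-5 × 1.2 × 10^7) = 3.659 m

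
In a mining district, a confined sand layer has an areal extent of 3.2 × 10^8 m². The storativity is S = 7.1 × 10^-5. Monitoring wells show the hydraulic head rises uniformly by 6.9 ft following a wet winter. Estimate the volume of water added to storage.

Δh = 6.9 ft = 2.103 m
ΔV = S × A × Δh = 7.1 × 10^-5 × 3.2 × 10^8 m² × 2.103 m = 47780 m³

ΔV ≈ 47800 m³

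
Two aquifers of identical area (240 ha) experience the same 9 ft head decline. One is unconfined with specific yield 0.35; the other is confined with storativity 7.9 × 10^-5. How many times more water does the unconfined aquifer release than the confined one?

ΔV_u / ΔV_c ≈ 4430

A = 240 ha = 2.4 × 10^6 m²
Δh = 9 ft = 2.743 m
Unconfined: ΔV_u = Sy × A × Δh = 0.35 × 2.4 × 10^6 × 2.743 = 2.304 × 10^6 m³
Confined: ΔV_c = S × A × Δh = 7.9 × 10^-5 × 2.4 × 10^6 × 2.743 = 520.1 m³
Ratio = ΔV_u / ΔV_c = Sy / S = 0.35 / 7.9 × 10^-5 = 4430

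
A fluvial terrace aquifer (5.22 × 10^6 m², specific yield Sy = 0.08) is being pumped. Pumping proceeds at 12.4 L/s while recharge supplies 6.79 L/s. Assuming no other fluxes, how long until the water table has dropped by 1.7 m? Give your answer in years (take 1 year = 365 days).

ΔV = Sy × A × Δh = 0.08 × 5.22 × 10^6 × 1.7 = 7.099 × 10^5 m³
Net withdrawal = 12.4 − 6.79 = 5.61 L/s = 484.7 m³/d
t = ΔV / Q = 7.099 × 10^5 m³ / 484.7 m³/d = 1465 d
t = 1465 d ≈ 4.013 years

t ≈ 4.01 years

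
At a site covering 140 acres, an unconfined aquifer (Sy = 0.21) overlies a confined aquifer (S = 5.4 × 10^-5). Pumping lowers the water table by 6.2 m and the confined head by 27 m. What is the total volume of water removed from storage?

A = 140 acres = 5.666 × 10^5 m²
Unconfined: ΔV_u = Sy × A × Δh_u = 0.21 × 5.666 × 10^5 × 6.2 = 7.377 × 10^5 m³
Confined: ΔV_c = S × A × Δh_c = 5.4 × 10^-5 × 5.666 × 10^5 × 27 = 826 m³
Total ΔV = 7.377 × 10^5 + 826 = 7.385 × 10^5 m³

ΔV ≈ 7.38 × 10^5 m³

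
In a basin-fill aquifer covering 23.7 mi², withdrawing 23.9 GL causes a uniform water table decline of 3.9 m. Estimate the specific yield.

Sy ≈ 0.1

A = 23.7 mi² = 6.138 × 10^7 m²
ΔV = 23.9 GL = 2.39 × 10^7 m³
Sy = ΔV / (A × Δh) = 2.39 × 10^7 m³ / (6.138 × 10^7 m² × 3.9 m) = 0.09984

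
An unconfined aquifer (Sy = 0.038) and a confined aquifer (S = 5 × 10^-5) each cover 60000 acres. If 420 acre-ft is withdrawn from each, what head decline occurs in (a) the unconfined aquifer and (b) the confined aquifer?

A = 60000 acres = 2.428 × 10^8 m²
ΔV = 420 acre-ft = 5.181 × 10^5 m³
Unconfined: Δh_u = ΔV/(Sy·A) = 5.181 × 10^5/(0.038 × 2.428 × 10^8) = 0.05615 m
Confined: Δh_c = ΔV/(S·A) = 5.181 × 10^5/(5 × 10^-5 × 2.428 × 10^8) = 42.67 m

Δh_u ≈ 0.0561 m; Δh_c ≈ 42.7 m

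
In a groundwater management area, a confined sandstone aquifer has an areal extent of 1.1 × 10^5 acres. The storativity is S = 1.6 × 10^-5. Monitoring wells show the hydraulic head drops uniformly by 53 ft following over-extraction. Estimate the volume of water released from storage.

A = 1.1 × 10^5 acres = 4.452 × 10^8 m²
Δh = 53 ft = 16.15 m
ΔV = S × A × Δh = 1.6 × 10^-5 × 4.452 × 10^8 m² × 16.15 m = 1.151 × 10^5 m³

ΔV ≈ 1.15 × 10^5 m³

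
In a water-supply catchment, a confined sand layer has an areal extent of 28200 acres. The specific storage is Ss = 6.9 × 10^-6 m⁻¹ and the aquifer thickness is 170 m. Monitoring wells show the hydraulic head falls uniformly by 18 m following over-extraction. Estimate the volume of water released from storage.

ΔV ≈ 2.41 × 10^6 m³

S = Ss × b = 6.9 × 10^-6 m⁻¹ × 170 m = 1.173 × 10^-3
A = 28200 acres = 1.141 × 10^8 m²
ΔV = S × A × Δh = 0.001173 × 1.141 × 10^8 m² × 18 m = 2.41 × 10^6 m³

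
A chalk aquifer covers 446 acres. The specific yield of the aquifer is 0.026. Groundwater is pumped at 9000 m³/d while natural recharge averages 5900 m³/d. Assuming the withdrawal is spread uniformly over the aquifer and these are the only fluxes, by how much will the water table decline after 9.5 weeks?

A = 446 acres = 1.805 × 10^6 m²
Net abstraction = 9000 − 5900 = 3100 m³/d
t = 9.5 weeks = 66.5 d
ΔV = Q × t = 3100 m³/d × 66.5 d = 2.062 × 10^5 m³
Δh = ΔV / (Sy × A) = 2.062 × 10^5 / (0.026 × 1.805 × 10^6) = 4.393 m

Δh ≈ 4.39 m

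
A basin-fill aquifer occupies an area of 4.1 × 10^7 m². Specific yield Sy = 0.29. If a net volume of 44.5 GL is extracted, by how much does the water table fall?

Δh ≈ 3.74 m

ΔV = 44.5 GL = 4.45 × 10^7 m³
Δh = ΔV / (Sy × A) = 4.45 × 10^7 m³ / (0.29 × 4.1 × 10^7 m²) = 3.743 m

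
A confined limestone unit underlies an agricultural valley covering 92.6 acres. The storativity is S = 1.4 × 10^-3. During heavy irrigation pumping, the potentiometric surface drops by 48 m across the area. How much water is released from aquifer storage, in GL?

A = 92.6 acres = 3.747 × 10^5 m²
ΔV = S × A × Δh = 0.0014 × 3.747 × 10^5 m² × 48 m = 25180 m³
ΔV = 25180 m³ = 0.02518 GL

ΔV ≈ 0.0252 GL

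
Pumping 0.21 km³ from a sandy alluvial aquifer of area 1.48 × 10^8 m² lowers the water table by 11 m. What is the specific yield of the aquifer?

Sy ≈ 0.13

ΔV = 0.21 km³ = 2.1 × 10^8 m³
Sy = ΔV / (A × Δh) = 2.1 × 10^8 m³ / (1.48 × 10^8 m² × 11 m) = 0.129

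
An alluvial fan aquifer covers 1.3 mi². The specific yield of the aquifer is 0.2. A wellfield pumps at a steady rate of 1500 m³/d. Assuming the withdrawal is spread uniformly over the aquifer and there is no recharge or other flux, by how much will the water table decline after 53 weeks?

Δh ≈ 0.826 m

A = 1.3 mi² = 3.367 × 10^6 m²
t = 53 weeks = 371 d
ΔV = Q × t = 1500 m³/d × 371 d = 5.565 × 10^5 m³
Δh = ΔV / (Sy × A) = 5.565 × 10^5 / (0.2 × 3.367 × 10^6) = 0.8264 m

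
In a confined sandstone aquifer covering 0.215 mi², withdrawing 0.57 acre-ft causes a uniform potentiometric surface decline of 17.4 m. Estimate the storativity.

S ≈ 7.3 × 10^-5

A = 0.215 mi² = 5.568 × 10^5 m²
ΔV = 0.57 acre-ft = 703.1 m³
S = ΔV / (A × Δh) = 703.1 m³ / (5.568 × 10^5 m² × 17.4 m) = 7.256 × 10^-5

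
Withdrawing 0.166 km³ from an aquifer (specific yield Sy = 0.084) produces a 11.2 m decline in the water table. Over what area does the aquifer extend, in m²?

A ≈ 1.76 × 10^8 m²

ΔV = 0.166 km³ = 1.66 × 10^8 m³
A = ΔV / (Sy × Δh) = 1.66 × 10^8 / (0.084 × 11.2) = 1.764 × 10^8 m²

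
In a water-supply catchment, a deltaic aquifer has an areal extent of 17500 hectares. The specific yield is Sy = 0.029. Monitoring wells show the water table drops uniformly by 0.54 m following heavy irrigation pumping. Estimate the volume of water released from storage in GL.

A = 17500 hectares = 1.75 × 10^8 m²
ΔV = Sy × A × Δh = 0.029 × 1.75 × 10^8 m² × 0.54 m = 2.74 × 10^6 m³
ΔV = 2.74 × 10^6 m³ = 2.74 GL

ΔV ≈ 2.74 GL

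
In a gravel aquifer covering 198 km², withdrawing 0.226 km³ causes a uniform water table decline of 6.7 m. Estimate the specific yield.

A = 198 km² = 1.98 × 10^8 m²
ΔV = 0.226 km³ = 2.26 × 10^8 m³
Sy = ΔV / (A × Δh) = 2.26 × 10^8 m³ / (1.98 × 10^8 m² × 6.7 m) = 0.1704

Sy ≈ 0.17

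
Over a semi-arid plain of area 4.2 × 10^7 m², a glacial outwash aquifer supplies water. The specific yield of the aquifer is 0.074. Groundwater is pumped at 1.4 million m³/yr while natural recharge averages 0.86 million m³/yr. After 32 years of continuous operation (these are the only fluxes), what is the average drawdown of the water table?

Δh ≈ 5.56 m

Net abstraction = 1.4 − 0.86 = 0.54 million m³/yr
Q_net = 0.54 million m³/yr = 1479 m³/d
t = 32 years = 11680 d
ΔV = Q × t = 1479 m³/d × 11680 d = 1.728 × 10^7 m³
Δh = ΔV / (Sy × A) = 1.728 × 10^7 / (0.074 × 4.2 × 10^7) = 5.56 m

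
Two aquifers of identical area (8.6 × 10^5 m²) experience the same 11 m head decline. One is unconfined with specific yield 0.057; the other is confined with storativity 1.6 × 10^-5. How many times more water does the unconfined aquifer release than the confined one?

ΔV_u / ΔV_c ≈ 3560

Unconfined: ΔV_u = Sy × A × Δh = 0.057 × 8.6 × 10^5 × 11 = 5.392 × 10^5 m³
Confined: ΔV_c = S × A × Δh = 1.6 × 10^-5 × 8.6 × 10^5 × 11 = 151.4 m³
Ratio = ΔV_u / ΔV_c = Sy / S = 0.057 / 1.6 × 10^-5 = 3563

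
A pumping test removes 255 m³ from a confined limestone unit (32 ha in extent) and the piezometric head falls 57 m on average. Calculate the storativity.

S ≈ 1.4 × 10^-5

A = 32 ha = 3.2 × 10^5 m²
S = ΔV / (A × Δh) = 255 m³ / (3.2 × 10^5 m² × 57 m) = 1.398 × 10^-5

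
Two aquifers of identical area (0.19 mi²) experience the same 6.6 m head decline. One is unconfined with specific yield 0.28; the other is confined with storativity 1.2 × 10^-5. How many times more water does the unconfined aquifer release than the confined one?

A = 0.19 mi² = 4.921 × 10^5 m²
Unconfined: ΔV_u = Sy × A × Δh = 0.28 × 4.921 × 10^5 × 6.6 = 9.094 × 10^5 m³
Confined: ΔV_c = S × A × Δh = 1.2 × 10^-5 × 4.921 × 10^5 × 6.6 = 38.97 m³
Ratio = ΔV_u / ΔV_c = Sy / S = 0.28 / 1.2 × 10^-5 = 23330

ΔV_u / ΔV_c ≈ 23300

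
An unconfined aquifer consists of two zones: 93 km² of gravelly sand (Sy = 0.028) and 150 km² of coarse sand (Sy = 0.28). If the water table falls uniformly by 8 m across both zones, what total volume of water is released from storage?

ΔV ≈ 3.57 × 10^8 m³

A₁ = 93 km² = 9.3 × 10^7 m²; A₂ = 150 km² = 1.5 × 10^8 m²
ΔV₁ = 0.028 × 9.3 × 10^7 × 8 = 2.083 × 10^7 m³
ΔV₂ = 0.28 × 1.5 × 10^8 × 8 = 3.36 × 10^8 m³
ΔV = ΔV₁ + ΔV₂ = 3.568 × 10^8 m³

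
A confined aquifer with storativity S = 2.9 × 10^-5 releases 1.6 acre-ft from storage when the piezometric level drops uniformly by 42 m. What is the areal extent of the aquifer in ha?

A ≈ 162 ha

ΔV = 1.6 acre-ft = 1974 m³
A = ΔV / (S × Δh) = 1974 / (2.9 × 10^-5 × 42) = 1.62 × 10^6 m²
A = 1.62 × 10^6 m² = 162 ha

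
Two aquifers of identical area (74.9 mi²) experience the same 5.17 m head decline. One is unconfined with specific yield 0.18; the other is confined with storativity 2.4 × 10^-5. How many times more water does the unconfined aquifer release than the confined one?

ΔV_u / ΔV_c ≈ 7500

A = 74.9 mi² = 1.94 × 10^8 m²
Unconfined: ΔV_u = Sy × A × Δh = 0.18 × 1.94 × 10^8 × 5.17 = 1.805 × 10^8 m³
Confined: ΔV_c = S × A × Δh = 2.4 × 10^-5 × 1.94 × 10^8 × 5.17 = 24070 m³
Ratio = ΔV_u / ΔV_c = Sy / S = 0.18 / 2.4 × 10^-5 = 7500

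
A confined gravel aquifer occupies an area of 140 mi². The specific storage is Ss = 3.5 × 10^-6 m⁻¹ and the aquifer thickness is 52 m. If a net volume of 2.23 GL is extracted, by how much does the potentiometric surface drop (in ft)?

Δh ≈ 111 ft

S = Ss × b = 3.5 × 10^-6 m⁻¹ × 52 m = 1.82 × 10^-4
A = 140 mi² = 3.626 × 10^8 m²
ΔV = 2.23 GL = 2.23 × 10^6 m³
Δh = ΔV / (S × A) = 2.23 × 10^6 m³ / (1.82 × 10^-4 × 3.626 × 10^8 m²) = 33.79 m
Δh = 33.79 m = 110.9 ft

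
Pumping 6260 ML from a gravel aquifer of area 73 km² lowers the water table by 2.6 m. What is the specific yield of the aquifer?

Sy ≈ 0.033

A = 73 km² = 7.3 × 10^7 m²
ΔV = 6260 ML = 6.26 × 10^6 m³
Sy = ΔV / (A × Δh) = 6.26 × 10^6 m³ / (7.3 × 10^7 m² × 2.6 m) = 0.03298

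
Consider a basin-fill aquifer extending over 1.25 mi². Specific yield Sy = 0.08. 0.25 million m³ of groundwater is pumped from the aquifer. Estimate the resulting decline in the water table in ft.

Δh ≈ 3.17 ft

A = 1.25 mi² = 3.237 × 10^6 m²
ΔV = 0.25 million m³ = 2.5 × 10^5 m³
Δh = ΔV / (Sy × A) = 2.5 × 10^5 m³ / (0.08 × 3.237 × 10^6 m²) = 0.9653 m
Δh = 0.9653 m = 3.167 ft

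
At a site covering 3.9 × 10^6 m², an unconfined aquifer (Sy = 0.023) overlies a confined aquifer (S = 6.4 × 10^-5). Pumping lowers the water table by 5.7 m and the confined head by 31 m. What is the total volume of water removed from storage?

ΔV ≈ 5.19 × 10^5 m³

Unconfined: ΔV_u = Sy × A × Δh_u = 0.023 × 3.9 × 10^6 × 5.7 = 5.113 × 10^5 m³
Confined: ΔV_c = S × A × Δh_c = 6.4 × 10^-5 × 3.9 × 10^6 × 31 = 7738 m³
Total ΔV = 5.113 × 10^5 + 7738 = 5.19 × 10^5 m³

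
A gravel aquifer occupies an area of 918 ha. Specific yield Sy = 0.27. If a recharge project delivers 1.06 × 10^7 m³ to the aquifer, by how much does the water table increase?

A = 918 ha = 9.18 × 10^6 m²
Δh = ΔV / (Sy × A) = 1.06 × 10^7 m³ / (0.27 × 9.18 × 10^6 m²) = 4.277 m

Δh ≈ 4.28 m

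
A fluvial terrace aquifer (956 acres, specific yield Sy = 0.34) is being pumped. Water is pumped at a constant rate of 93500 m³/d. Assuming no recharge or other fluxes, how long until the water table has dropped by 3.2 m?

A = 956 acres = 3.869 × 10^6 m²
ΔV = Sy × A × Δh = 0.34 × 3.869 × 10^6 × 3.2 = 4.209 × 10^6 m³
t = ΔV / Q = 4.209 × 10^6 m³ / 93500 m³/d = 45.02 d

t ≈ 45 days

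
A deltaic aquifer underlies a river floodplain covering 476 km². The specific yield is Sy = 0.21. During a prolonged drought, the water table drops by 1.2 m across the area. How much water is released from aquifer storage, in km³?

ΔV ≈ 0.12 km³

A = 476 km² = 4.76 × 10^8 m²
ΔV = Sy × A × Δh = 0.21 × 4.76 × 10^8 m² × 1.2 m = 1.2 × 10^8 m³
ΔV = 1.2 × 10^8 m³ = 0.12 km³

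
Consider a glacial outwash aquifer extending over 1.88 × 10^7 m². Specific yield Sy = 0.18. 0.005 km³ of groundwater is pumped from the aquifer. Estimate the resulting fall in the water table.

ΔV = 0.005 km³ = 5 × 10^6 m³
Δh = ΔV / (Sy × A) = 5 × 10^6 m³ / (0.18 × 1.88 × 10^7 m²) = 1.478 m

Δh ≈ 1.48 m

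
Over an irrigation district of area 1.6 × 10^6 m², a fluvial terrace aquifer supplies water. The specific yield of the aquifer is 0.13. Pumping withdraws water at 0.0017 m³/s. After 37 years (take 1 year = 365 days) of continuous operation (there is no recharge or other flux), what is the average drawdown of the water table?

Δh ≈ 9.54 m

Q = 0.0017 m³/s = 146.9 m³/d
t = 37 years = 13500 d
ΔV = Q × t = 146.9 m³/d × 13500 d = 1.984 × 10^6 m³
Δh = ΔV / (Sy × A) = 1.984 × 10^6 / (0.13 × 1.6 × 10^6) = 9.537 m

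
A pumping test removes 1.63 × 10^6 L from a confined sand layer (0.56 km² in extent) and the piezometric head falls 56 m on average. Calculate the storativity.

S ≈ 5.2 × 10^-5

A = 0.56 km² = 5.6 × 10^5 m²
ΔV = 1.63 × 10^6 L = 1630 m³
S = ΔV / (A × Δh) = 1630 m³ / (5.6 × 10^5 m² × 56 m) = 5.198 × 10^-5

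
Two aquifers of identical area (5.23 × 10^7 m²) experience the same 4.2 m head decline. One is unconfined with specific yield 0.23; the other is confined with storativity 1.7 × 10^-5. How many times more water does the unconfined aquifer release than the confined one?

Unconfined: ΔV_u = Sy × A × Δh = 0.23 × 5.23 × 10^7 × 4.2 = 5.052 × 10^7 m³
Confined: ΔV_c = S × A × Δh = 1.7 × 10^-5 × 5.23 × 10^7 × 4.2 = 3734 m³
Ratio = ΔV_u / ΔV_c = Sy / S = 0.23 / 1.7 × 10^-5 = 13530

ΔV_u / ΔV_c ≈ 13500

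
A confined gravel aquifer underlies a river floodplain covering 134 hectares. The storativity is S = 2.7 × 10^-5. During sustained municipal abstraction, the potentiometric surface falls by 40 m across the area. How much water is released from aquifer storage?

ΔV ≈ 1450 m³

A = 134 hectares = 1.34 × 10^6 m²
ΔV = S × A × Δh = 2.7 × 10^-5 × 1.34 × 10^6 m² × 40 m = 1447 m³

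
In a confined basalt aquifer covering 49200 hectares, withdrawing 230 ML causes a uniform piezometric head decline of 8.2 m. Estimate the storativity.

S ≈ 5.7 × 10^-5

A = 49200 hectares = 4.92 × 10^8 m²
ΔV = 230 ML = 2.3 × 10^5 m³
S = ΔV / (A × Δh) = 2.3 × 10^5 m³ / (4.92 × 10^8 m² × 8.2 m) = 5.701 × 10^-5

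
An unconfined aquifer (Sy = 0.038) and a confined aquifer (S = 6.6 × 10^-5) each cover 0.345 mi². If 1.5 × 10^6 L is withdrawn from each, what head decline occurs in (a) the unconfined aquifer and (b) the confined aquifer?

A = 0.345 mi² = 8.935 × 10^5 m²
ΔV = 1.5 × 10^6 L = 1500 m³
Unconfined: Δh_u = ΔV/(Sy·A) = 1500/(0.038 × 8.935 × 10^5) = 0.04418 m
Confined: Δh_c = ΔV/(S·A) = 1500/(6.6 × 10^-5 × 8.935 × 10^5) = 25.43 m

Δh_u ≈ 0.0442 m; Δh_c ≈ 25.4 m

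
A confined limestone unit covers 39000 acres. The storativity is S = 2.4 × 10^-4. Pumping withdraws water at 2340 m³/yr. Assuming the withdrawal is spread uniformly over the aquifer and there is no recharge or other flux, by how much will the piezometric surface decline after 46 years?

A = 39000 acres = 1.578 × 10^8 m²
Q = 2340 m³/yr = 6.411 m³/d
t = 46 years = 16790 d
ΔV = Q × t = 6.411 m³/d × 16790 d = 1.076 × 10^5 m³
Δh = ΔV / (S × A) = 1.076 × 10^5 / (2.4 × 10^-4 × 1.578 × 10^8) = 2.842 m

Δh ≈ 2.84 m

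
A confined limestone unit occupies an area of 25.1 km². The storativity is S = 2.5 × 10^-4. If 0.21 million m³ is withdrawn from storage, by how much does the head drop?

Δh ≈ 33.5 m

A = 25.1 km² = 2.51 × 10^7 m²
ΔV = 0.21 million m³ = 2.1 × 10^5 m³
Δh = ΔV / (S × A) = 2.1 × 10^5 m³ / (2.5 × 10^-4 × 2.51 × 10^7 m²) = 33.47 m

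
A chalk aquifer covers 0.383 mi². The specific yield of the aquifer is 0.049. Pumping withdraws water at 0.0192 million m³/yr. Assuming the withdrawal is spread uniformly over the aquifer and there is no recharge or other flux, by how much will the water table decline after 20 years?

A = 0.383 mi² = 9.92 × 10^5 m²
Q = 0.0192 million m³/yr = 52.6 m³/d
t = 20 years = 7300 d
ΔV = Q × t = 52.6 m³/d × 7300 d = 3.84 × 10^5 m³
Δh = ΔV / (Sy × A) = 3.84 × 10^5 / (0.049 × 9.92 × 10^5) = 7.9 m

Δh ≈ 7.9 m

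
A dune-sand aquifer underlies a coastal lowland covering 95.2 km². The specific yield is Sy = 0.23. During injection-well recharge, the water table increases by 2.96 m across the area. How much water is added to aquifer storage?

ΔV ≈ 6.48 × 10^7 m³

A = 95.2 km² = 9.52 × 10^7 m²
ΔV = Sy × A × Δh = 0.23 × 9.52 × 10^7 m² × 2.96 m = 6.481 × 10^7 m³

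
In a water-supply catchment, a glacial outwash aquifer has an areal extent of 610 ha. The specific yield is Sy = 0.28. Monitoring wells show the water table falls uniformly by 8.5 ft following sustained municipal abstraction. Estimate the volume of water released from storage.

ΔV ≈ 4.43 × 10^6 m³

A = 610 ha = 6.1 × 10^6 m²
Δh = 8.5 ft = 2.591 m
ΔV = Sy × A × Δh = 0.28 × 6.1 × 10^6 m² × 2.591 m = 4.425 × 10^6 m³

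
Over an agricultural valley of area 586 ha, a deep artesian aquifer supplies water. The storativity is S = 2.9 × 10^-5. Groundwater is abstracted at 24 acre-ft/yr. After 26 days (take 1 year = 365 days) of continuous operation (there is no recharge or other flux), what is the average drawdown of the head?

A = 586 ha = 5.86 × 10^6 m²
Q = 24 acre-ft/yr = 81.11 m³/d
ΔV = Q × t = 81.11 m³/d × 26 d = 2109 m³
Δh = ΔV / (S × A) = 2109 / (2.9 × 10^-5 × 5.86 × 10^6) = 12.41 m

Δh ≈ 12.4 m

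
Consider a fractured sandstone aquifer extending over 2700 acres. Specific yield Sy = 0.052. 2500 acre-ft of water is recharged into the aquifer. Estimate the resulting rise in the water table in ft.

A = 2700 acres = 1.093 × 10^7 m²
ΔV = 2500 acre-ft = 3.084 × 10^6 m³
Δh = ΔV / (Sy × A) = 3.084 × 10^6 m³ / (0.052 × 1.093 × 10^7 m²) = 5.427 m
Δh = 5.427 m = 17.81 ft

Δh ≈ 17.8 ft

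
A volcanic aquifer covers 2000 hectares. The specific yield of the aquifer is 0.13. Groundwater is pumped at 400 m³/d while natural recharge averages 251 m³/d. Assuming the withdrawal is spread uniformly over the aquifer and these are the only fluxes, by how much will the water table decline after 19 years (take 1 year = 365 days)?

Δh ≈ 0.397 m

A = 2000 hectares = 2 × 10^7 m²
Net abstraction = 400 − 251 = 149 m³/d
t = 19 years = 6935 d
ΔV = Q × t = 149 m³/d × 6935 d = 1.033 × 10^6 m³
Δh = ΔV / (Sy × A) = 1.033 × 10^6 / (0.13 × 2 × 10^7) = 0.3974 m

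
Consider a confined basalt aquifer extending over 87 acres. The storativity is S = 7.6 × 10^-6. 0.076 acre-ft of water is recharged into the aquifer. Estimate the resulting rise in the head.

A = 87 acres = 3.521 × 10^5 m²
ΔV = 0.076 acre-ft = 93.74 m³
Δh = ΔV / (S × A) = 93.74 m³ / (7.6 × 10^-6 × 3.521 × 10^5 m²) = 35.03 m

Δh ≈ 35 m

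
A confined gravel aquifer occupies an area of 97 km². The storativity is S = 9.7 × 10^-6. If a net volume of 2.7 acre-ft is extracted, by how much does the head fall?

A = 97 km² = 9.7 × 10^7 m²
ΔV = 2.7 acre-ft = 3330 m³
Δh = ΔV / (S × A) = 3330 m³ / (9.7 × 10^-6 × 9.7 × 10^7 m²) = 3.54 m

Δh ≈ 3.54 m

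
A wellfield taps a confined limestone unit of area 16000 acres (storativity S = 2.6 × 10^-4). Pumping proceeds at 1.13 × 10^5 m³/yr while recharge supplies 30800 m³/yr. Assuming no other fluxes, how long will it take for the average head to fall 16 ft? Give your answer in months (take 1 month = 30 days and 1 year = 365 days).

A = 16000 acres = 6.475 × 10^7 m²
Δh = 16 ft = 4.877 m
ΔV = S × A × Δh = 2.6 × 10^-4 × 6.475 × 10^7 × 4.877 = 82100 m³
Net withdrawal = 1.13 × 10^5 − 30800 = 82200 m³/yr = 225.2 m³/d
t = ΔV / Q = 82100 m³ / 225.2 m³/d = 364.6 d
t = 364.6 d ≈ 12.15 months

t ≈ 12.2 months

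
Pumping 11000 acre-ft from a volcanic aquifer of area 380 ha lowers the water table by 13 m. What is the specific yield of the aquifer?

Sy ≈ 0.27

A = 380 ha = 3.8 × 10^6 m²
ΔV = 11000 acre-ft = 1.357 × 10^7 m³
Sy = ΔV / (A × Δh) = 1.357 × 10^7 m³ / (3.8 × 10^6 m² × 13 m) = 0.2747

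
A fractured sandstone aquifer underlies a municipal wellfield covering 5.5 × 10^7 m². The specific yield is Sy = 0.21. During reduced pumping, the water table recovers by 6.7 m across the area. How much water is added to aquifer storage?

ΔV ≈ 7.74 × 10^7 m³

ΔV = Sy × A × Δh = 0.21 × 5.5 × 10^7 m² × 6.7 m = 7.739 × 10^7 m³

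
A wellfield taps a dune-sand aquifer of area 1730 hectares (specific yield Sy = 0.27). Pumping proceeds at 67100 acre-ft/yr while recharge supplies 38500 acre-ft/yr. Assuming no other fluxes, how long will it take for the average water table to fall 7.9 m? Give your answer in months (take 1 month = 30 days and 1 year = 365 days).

A = 1730 hectares = 1.73 × 10^7 m²
ΔV = Sy × A × Δh = 0.27 × 1.73 × 10^7 × 7.9 = 3.69 × 10^7 m³
Net withdrawal = 67100 − 38500 = 28600 acre-ft/yr = 96650 m³/d
t = ΔV / Q = 3.69 × 10^7 m³ / 96650 m³/d = 381.8 d
t = 381.8 d ≈ 12.73 months

t ≈ 12.7 months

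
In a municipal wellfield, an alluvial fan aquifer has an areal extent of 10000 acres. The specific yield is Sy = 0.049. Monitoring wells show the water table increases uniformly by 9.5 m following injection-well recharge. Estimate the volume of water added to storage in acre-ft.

ΔV ≈ 15300 acre-ft

A = 10000 acres = 4.047 × 10^7 m²
ΔV = Sy × A × Δh = 0.049 × 4.047 × 10^7 m² × 9.5 m = 1.884 × 10^7 m³
ΔV = 1.884 × 10^7 m³ = 15270 acre-ft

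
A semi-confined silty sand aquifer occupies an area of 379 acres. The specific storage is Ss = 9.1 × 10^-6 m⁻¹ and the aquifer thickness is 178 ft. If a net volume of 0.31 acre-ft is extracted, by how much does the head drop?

Δh ≈ 0.505 m

b = 178 ft = 54.25 m
S = Ss × b = 9.1 × 10^-6 m⁻¹ × 54.25 m = 4.937 × 10^-4
A = 379 acres = 1.534 × 10^6 m²
ΔV = 0.31 acre-ft = 382.4 m³
Δh = ΔV / (S × A) = 382.4 m³ / (4.937 × 10^-4 × 1.534 × 10^6 m²) = 0.505 m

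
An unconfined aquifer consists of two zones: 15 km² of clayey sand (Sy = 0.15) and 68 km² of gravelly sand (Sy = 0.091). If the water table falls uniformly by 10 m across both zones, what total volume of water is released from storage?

ΔV ≈ 8.44 × 10^7 m³

A₁ = 15 km² = 1.5 × 10^7 m²; A₂ = 68 km² = 6.8 × 10^7 m²
ΔV₁ = 0.15 × 1.5 × 10^7 × 10 = 2.25 × 10^7 m³
ΔV₂ = 0.091 × 6.8 × 10^7 × 10 = 6.188 × 10^7 m³
ΔV = ΔV₁ + ΔV₂ = 8.438 × 10^7 m³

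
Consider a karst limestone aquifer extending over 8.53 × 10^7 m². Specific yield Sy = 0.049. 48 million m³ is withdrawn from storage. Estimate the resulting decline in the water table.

Δh ≈ 11.5 m

ΔV = 48 million m³ = 4.8 × 10^7 m³
Δh = ΔV / (Sy × A) = 4.8 × 10^7 m³ / (0.049 × 8.53 × 10^7 m²) = 11.48 m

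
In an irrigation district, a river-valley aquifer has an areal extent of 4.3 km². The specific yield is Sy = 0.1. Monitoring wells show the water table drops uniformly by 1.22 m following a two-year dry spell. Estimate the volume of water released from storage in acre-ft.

A = 4.3 km² = 4.3 × 10^6 m²
ΔV = Sy × A × Δh = 0.1 × 4.3 × 10^6 m² × 1.22 m = 5.246 × 10^5 m³
ΔV = 5.246 × 10^5 m³ = 425.3 acre-ft

ΔV ≈ 425 acre-ft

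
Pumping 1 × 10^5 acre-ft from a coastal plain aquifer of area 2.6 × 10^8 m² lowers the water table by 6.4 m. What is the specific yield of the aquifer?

ΔV = 1 × 10^5 acre-ft = 1.233 × 10^8 m³
Sy = ΔV / (A × Δh) = 1.233 × 10^8 m³ / (2.6 × 10^8 m² × 6.4 m) = 0.07413

Sy ≈ 0.074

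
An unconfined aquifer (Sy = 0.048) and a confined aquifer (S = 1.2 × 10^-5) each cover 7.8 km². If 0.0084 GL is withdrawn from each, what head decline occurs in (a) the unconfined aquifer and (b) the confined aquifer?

A = 7.8 km² = 7.8 × 10^6 m²
ΔV = 0.0084 GL = 8400 m³
Unconfined: Δh_u = ΔV/(Sy·A) = 8400/(0.048 × 7.8 × 10^6) = 0.02244 m
Confined: Δh_c = ΔV/(S·A) = 8400/(1.2 × 10^-5 × 7.8 × 10^6) = 89.74 m

Δh_u ≈ 0.0224 m; Δh_c ≈ 89.7 m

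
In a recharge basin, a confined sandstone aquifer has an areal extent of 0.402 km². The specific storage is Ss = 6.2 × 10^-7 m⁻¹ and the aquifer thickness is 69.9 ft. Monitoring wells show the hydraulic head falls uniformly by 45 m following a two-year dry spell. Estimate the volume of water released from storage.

ΔV ≈ 239 m³

b = 69.9 ft = 21.31 m
S = Ss × b = 6.2 × 10^-7 m⁻¹ × 21.31 m = 1.321 × 10^-5
A = 0.402 km² = 4.02 × 10^5 m²
ΔV = S × A × Δh = 1.321 × 10^-5 × 4.02 × 10^5 m² × 45 m = 239 m³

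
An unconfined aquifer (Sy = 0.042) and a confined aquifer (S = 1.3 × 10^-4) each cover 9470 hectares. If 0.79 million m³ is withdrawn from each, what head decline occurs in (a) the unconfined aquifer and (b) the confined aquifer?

A = 9470 hectares = 9.47 × 10^7 m²
ΔV = 0.79 million m³ = 7.9 × 10^5 m³
Unconfined: Δh_u = ΔV/(Sy·A) = 7.9 × 10^5/(0.042 × 9.47 × 10^7) = 0.1986 m
Confined: Δh_c = ΔV/(S·A) = 7.9 × 10^5/(1.3 × 10^-4 × 9.47 × 10^7) = 64.17 m

Δh_u ≈ 0.199 m; Δh_c ≈ 64.2 m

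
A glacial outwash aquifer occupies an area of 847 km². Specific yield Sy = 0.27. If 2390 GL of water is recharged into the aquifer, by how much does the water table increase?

A = 847 km² = 8.47 × 10^8 m²
ΔV = 2390 GL = 2.39 × 10^9 m³
Δh = ΔV / (Sy × A) = 2.39 × 10^9 m³ / (0.27 × 8.47 × 10^8 m²) = 10.45 m

Δh ≈ 10.5 m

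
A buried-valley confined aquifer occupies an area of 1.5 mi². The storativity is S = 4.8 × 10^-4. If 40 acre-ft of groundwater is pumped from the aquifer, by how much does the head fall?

A = 1.5 mi² = 3.885 × 10^6 m²
ΔV = 40 acre-ft = 49340 m³
Δh = ΔV / (S × A) = 49340 m³ / (4.8 × 10^-4 × 3.885 × 10^6 m²) = 26.46 m

Δh ≈ 26.5 m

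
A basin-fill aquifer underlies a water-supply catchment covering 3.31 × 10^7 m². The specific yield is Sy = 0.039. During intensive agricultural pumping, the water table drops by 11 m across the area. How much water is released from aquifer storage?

ΔV ≈ 1.42 × 10^7 m³

ΔV = Sy × A × Δh = 0.039 × 3.31 × 10^7 m² × 11 m = 1.42 × 10^7 m³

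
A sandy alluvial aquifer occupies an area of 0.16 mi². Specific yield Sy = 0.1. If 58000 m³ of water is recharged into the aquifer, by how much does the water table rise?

A = 0.16 mi² = 4.144 × 10^5 m²
Δh = ΔV / (Sy × A) = 58000 m³ / (0.1 × 4.144 × 10^5 m²) = 1.4 m

Δh ≈ 1.4 m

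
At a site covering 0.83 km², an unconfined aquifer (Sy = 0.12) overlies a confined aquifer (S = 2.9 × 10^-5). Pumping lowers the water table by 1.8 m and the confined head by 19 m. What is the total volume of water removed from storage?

ΔV ≈ 1.8 × 10^5 m³

A = 0.83 km² = 8.3 × 10^5 m²
Unconfined: ΔV_u = Sy × A × Δh_u = 0.12 × 8.3 × 10^5 × 1.8 = 1.793 × 10^5 m³
Confined: ΔV_c = S × A × Δh_c = 2.9 × 10^-5 × 8.3 × 10^5 × 19 = 457.3 m³
Total ΔV = 1.793 × 10^5 + 457.3 = 1.797 × 10^5 m³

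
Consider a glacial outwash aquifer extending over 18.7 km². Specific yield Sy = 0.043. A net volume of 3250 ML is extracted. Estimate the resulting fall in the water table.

Δh ≈ 4.04 m

A = 18.7 km² = 1.87 × 10^7 m²
ΔV = 3250 ML = 3.25 × 10^6 m³
Δh = ΔV / (Sy × A) = 3.25 × 10^6 m³ / (0.043 × 1.87 × 10^7 m²) = 4.042 m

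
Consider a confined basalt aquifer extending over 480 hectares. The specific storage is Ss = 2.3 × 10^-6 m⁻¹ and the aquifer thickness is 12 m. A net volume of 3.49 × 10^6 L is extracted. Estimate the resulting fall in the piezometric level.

Δh ≈ 26.3 m

S = Ss × b = 2.3 × 10^-6 m⁻¹ × 12 m = 2.76 × 10^-5
A = 480 hectares = 4.8 × 10^6 m²
ΔV = 3.49 × 10^6 L = 3490 m³
Δh = ΔV / (S × A) = 3490 m³ / (2.76 × 10^-5 × 4.8 × 10^6 m²) = 26.34 m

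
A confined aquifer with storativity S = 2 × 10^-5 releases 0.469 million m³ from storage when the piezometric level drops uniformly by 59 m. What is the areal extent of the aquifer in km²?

A ≈ 397 km²

ΔV = 0.469 million m³ = 4.69 × 10^5 m³
A = ΔV / (S × Δh) = 4.69 × 10^5 / (2 × 10^-5 × 59) = 3.975 × 10^8 m²
A = 3.975 × 10^8 m² = 397.5 km²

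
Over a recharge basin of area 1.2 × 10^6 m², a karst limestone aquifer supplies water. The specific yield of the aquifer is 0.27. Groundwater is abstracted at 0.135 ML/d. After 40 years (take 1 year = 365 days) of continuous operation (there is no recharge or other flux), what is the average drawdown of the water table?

Δh ≈ 6.08 m

Q = 0.135 ML/d = 135 m³/d
t = 40 years = 14600 d
ΔV = Q × t = 135 m³/d × 14600 d = 1.971 × 10^6 m³
Δh = ΔV / (Sy × A) = 1.971 × 10^6 / (0.27 × 1.2 × 10^6) = 6.083 m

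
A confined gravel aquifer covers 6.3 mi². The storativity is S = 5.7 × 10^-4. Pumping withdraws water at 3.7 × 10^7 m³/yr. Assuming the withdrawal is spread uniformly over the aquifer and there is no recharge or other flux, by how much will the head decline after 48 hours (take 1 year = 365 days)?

Δh ≈ 21.8 m

A = 6.3 mi² = 1.632 × 10^7 m²
Q = 3.7 × 10^7 m³/yr = 1.014 × 10^5 m³/d
t = 48 hours = 2 d
ΔV = Q × t = 1.014 × 10^5 m³/d × 2 d = 2.027 × 10^5 m³
Δh = ΔV / (S × A) = 2.027 × 10^5 / (5.7 × 10^-4 × 1.632 × 10^7) = 21.8 m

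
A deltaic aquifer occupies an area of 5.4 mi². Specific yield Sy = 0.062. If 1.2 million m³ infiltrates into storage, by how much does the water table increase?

A = 5.4 mi² = 1.399 × 10^7 m²
ΔV = 1.2 million m³ = 1.2 × 10^6 m³
Δh = ΔV / (Sy × A) = 1.2 × 10^6 m³ / (0.062 × 1.399 × 10^7 m²) = 1.384 m

Δh ≈ 1.38 m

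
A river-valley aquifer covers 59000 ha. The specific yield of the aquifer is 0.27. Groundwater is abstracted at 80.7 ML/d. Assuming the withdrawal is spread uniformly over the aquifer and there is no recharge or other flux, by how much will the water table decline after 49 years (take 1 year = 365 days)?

A = 59000 ha = 5.9 × 10^8 m²
Q = 80.7 ML/d = 80700 m³/d
t = 49 years = 17880 d
ΔV = Q × t = 80700 m³/d × 17880 d = 1.443 × 10^9 m³
Δh = ΔV / (Sy × A) = 1.443 × 10^9 / (0.27 × 5.9 × 10^8) = 9.06 m

Δh ≈ 9.06 m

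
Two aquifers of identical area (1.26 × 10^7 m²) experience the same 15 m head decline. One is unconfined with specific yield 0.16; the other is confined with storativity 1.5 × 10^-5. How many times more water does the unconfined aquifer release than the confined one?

ΔV_u / ΔV_c ≈ 10700

Unconfined: ΔV_u = Sy × A × Δh = 0.16 × 1.26 × 10^7 × 15 = 3.024 × 10^7 m³
Confined: ΔV_c = S × A × Δh = 1.5 × 10^-5 × 1.26 × 10^7 × 15 = 2835 m³
Ratio = ΔV_u / ΔV_c = Sy / S = 0.16 / 1.5 × 10^-5 = 10670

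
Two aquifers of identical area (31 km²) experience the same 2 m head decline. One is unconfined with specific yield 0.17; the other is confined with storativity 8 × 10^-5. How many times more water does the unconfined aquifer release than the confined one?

ΔV_u / ΔV_c ≈ 2120

A = 31 km² = 3.1 × 10^7 m²
Unconfined: ΔV_u = Sy × A × Δh = 0.17 × 3.1 × 10^7 × 2 = 1.054 × 10^7 m³
Confined: ΔV_c = S × A × Δh = 8 × 10^-5 × 3.1 × 10^7 × 2 = 4960 m³
Ratio = ΔV_u / ΔV_c = Sy / S = 0.17 / 8 × 10^-5 = 2125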